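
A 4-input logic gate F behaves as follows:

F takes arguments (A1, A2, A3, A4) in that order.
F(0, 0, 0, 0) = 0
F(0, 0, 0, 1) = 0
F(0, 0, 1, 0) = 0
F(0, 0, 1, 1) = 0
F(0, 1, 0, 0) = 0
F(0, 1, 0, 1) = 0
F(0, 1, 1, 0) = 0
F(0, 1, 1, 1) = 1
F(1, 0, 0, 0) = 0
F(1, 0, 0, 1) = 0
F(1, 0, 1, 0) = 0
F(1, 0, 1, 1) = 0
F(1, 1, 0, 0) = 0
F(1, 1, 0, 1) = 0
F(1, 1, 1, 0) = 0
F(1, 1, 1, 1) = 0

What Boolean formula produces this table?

Only row (0,1,1,1) gives 1. That row's minterm ¬A1·A2·A3·A4 is F directly.

F(A1, A2, A3, A4) = ((NOT A1 AND A2) AND A3) AND A4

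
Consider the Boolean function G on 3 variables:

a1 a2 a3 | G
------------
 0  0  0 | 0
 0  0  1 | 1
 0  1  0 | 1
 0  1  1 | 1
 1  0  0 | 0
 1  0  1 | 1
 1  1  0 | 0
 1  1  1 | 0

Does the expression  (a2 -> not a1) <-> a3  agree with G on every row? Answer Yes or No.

Evaluate (a2 -> not a1) <-> a3 on each row and compare to G:
  a1=0, a2=0, a3=0: formula gives 0, G = 0 ✓
  a1=0, a2=0, a3=1: formula gives 1, G = 1 ✓
  a1=0, a2=1, a3=0: formula gives 0, but G = 1 ✗
Row (0,1,0) is a counterexample, so the formula is not equivalent to G.

No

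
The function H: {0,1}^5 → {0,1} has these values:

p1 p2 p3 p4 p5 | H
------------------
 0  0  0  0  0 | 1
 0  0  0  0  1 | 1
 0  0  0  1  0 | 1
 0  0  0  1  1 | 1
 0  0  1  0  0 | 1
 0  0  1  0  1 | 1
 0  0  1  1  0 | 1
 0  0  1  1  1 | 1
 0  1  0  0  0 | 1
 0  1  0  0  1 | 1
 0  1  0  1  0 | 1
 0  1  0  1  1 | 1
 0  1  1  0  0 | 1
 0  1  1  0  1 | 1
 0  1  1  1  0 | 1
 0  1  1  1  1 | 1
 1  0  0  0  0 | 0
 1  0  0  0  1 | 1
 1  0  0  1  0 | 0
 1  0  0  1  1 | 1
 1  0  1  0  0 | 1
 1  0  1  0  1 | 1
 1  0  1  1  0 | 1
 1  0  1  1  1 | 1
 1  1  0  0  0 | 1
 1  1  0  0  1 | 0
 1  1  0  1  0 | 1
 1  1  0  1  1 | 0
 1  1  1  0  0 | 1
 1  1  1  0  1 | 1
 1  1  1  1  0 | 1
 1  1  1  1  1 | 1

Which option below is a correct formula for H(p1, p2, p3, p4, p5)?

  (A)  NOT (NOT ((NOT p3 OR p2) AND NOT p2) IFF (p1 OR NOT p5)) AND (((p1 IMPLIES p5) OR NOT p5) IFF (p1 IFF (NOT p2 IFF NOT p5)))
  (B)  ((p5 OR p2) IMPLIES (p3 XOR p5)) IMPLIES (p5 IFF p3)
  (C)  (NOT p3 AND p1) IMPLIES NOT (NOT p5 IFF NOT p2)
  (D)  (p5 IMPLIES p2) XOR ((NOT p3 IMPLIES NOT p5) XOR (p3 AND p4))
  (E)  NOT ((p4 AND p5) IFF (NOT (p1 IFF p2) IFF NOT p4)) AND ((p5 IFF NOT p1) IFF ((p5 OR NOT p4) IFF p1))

C

(A): at (0,0,0,0,0) it gives 0, but H = 1 — eliminated.
(B): at (0,0,0,0,1) it gives 0, but H = 1 — eliminated.
(D): at (0,0,0,0,0) it gives 0, but H = 1 — eliminated.
(E): at (0,0,0,0,0) it gives 0, but H = 1 — eliminated.
(C) is the remaining candidate, and it agrees with H on all 32 inputs.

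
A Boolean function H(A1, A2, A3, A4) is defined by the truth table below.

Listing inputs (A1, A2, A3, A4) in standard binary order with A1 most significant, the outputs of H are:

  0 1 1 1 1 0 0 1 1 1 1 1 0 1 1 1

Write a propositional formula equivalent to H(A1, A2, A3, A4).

H(A1, A2, A3, A4) = ~((((((~A1 & ~A2) & ~A3) & ~A4) | (((~A1 & A2) & ~A3) & A4)) | (((~A1 & A2) & A3) & ~A4)) | (((A1 & A2) & ~A3) & ~A4))

There are just 4 zero rows: (0,0,0,0), (0,1,0,1), (0,1,1,0), (1,1,0,0). Their minterms are ¬A1·¬A2·¬A3·¬A4, ¬A1·A2·¬A3·A4, ¬A1·A2·A3·¬A4, A1·A2·¬A3·¬A4; the OR of those covers precisely the 0-outputs, and negating it yields H.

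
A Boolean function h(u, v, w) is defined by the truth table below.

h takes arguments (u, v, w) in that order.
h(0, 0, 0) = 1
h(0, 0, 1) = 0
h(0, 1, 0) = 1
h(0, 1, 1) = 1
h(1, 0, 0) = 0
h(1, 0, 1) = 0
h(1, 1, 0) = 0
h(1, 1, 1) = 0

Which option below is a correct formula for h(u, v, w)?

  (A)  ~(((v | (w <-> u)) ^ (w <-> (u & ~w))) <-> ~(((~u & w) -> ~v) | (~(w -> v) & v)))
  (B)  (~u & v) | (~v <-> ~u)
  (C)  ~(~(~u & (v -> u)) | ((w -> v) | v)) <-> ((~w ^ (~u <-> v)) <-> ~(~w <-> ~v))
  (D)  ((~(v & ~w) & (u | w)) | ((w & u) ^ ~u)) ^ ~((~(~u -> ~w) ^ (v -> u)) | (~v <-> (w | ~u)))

C

(A) disagrees with h on (0,0,0) (formula → 0, table → 1); rule it out.
(B) disagrees with h on (0,0,1) (formula → 1, table → 0); rule it out.
(D) disagrees with h on (0,0,1) (formula → 1, table → 0); rule it out.
(C) is the remaining candidate, and it agrees with h on all 8 inputs.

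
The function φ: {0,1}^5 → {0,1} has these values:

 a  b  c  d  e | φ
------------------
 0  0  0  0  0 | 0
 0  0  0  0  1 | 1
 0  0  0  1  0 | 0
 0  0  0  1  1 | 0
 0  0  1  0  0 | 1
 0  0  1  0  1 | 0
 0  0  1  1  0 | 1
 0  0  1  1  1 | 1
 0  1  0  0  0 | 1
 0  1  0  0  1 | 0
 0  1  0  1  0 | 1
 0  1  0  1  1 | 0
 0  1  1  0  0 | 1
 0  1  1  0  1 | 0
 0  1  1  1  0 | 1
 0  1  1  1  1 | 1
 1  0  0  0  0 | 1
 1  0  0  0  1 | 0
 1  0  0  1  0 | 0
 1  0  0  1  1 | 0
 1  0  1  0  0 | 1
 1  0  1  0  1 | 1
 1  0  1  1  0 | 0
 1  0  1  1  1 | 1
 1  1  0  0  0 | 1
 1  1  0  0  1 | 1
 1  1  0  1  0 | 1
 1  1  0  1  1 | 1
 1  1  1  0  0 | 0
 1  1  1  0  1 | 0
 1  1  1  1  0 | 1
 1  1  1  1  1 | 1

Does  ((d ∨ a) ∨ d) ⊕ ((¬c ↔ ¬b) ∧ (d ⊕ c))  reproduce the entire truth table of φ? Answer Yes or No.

No

Check the formula against φ row by row:
  a=0, b=0, c=0, d=0, e=0: formula gives 0, φ = 0 ✓
  a=0, b=0, c=0, d=0, e=1: formula gives 0, but φ = 1 ✗
A single disagreement suffices: at (0,0,0,0,1) they differ, so the formula does not compute φ.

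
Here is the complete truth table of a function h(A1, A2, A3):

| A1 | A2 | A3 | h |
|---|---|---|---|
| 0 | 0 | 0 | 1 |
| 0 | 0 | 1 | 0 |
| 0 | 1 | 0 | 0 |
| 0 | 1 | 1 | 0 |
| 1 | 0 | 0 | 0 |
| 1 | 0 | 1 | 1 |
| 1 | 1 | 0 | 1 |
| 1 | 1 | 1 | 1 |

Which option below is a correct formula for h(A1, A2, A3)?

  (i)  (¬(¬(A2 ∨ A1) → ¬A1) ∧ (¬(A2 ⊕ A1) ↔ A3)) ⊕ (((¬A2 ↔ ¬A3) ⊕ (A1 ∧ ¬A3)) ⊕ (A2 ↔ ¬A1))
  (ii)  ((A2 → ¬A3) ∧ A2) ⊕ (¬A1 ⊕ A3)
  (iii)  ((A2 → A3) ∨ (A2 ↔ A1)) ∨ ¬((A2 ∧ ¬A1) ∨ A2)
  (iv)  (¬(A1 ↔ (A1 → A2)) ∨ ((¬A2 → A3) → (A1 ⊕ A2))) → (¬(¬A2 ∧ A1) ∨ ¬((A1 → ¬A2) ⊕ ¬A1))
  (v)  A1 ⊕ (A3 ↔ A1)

ii

(i) fails at (0,1,0): the formula yields 1, h is 0.
(iii) fails at (0,0,1): the formula yields 1, h is 0.
(iv) fails at (0,0,1): the formula yields 1, h is 0.
(v) fails at (0,1,0): the formula yields 1, h is 0.
(ii) is the remaining candidate, and it agrees with h on all 8 inputs.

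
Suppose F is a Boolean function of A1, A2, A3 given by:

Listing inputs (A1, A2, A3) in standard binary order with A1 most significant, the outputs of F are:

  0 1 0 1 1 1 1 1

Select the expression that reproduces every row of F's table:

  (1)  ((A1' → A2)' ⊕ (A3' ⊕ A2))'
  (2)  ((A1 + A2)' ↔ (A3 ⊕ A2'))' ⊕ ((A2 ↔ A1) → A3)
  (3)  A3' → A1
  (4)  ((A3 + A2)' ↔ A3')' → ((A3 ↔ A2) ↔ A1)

(1) disagrees with F on (0,0,0) (formula → 1, table → 0); rule it out.
(2) disagrees with F on (0,0,1) (formula → 0, table → 1); rule it out.
(4) disagrees with F on (0,0,0) (formula → 1, table → 0); rule it out.
Only (3) survives; checking it on all 8 rows confirms it matches F.

3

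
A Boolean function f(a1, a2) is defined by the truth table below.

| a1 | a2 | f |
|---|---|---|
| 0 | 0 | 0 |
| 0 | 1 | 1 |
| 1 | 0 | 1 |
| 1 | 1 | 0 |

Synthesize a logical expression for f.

The output is 1 exactly when an odd number of inputs are 1 — the 2-way XOR (parity).

f(a1, a2) = a1 xor a2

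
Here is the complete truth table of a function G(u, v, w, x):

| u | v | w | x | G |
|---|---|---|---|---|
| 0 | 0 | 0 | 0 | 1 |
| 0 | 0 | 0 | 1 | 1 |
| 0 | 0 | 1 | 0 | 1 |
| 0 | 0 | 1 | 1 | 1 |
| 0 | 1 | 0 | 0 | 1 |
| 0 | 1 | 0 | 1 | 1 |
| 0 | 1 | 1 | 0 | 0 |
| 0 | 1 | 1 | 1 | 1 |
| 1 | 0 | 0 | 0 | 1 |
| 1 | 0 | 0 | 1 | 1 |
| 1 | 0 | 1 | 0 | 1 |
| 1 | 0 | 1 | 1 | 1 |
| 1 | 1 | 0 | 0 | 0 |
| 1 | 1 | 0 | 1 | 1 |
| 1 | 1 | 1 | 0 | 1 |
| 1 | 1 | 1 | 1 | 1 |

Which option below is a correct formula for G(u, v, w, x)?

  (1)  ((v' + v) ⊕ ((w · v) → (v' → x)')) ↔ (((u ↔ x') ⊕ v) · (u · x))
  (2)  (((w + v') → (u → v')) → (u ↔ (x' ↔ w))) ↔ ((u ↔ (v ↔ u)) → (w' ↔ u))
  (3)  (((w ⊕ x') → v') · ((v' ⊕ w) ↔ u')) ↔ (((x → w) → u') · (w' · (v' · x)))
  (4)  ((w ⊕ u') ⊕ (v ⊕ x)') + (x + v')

4

(1) disagrees with G on (0,1,1,1) (formula → 0, table → 1); rule it out.
(2) disagrees with G on (0,0,0,1) (formula → 0, table → 1); rule it out.
(3) disagrees with G on (0,0,0,0) (formula → 0, table → 1); rule it out.
(4) is the remaining candidate, and it agrees with G on all 16 inputs.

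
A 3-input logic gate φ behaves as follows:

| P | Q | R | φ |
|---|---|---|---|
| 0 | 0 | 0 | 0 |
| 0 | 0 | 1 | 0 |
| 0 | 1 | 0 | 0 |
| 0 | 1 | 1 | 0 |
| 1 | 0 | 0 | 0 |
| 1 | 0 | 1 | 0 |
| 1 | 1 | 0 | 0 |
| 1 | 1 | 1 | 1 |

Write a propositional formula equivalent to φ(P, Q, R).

φ(P, Q, R) = (P · Q) · R

The output is 1 only when every input is 1 — the AND of all inputs.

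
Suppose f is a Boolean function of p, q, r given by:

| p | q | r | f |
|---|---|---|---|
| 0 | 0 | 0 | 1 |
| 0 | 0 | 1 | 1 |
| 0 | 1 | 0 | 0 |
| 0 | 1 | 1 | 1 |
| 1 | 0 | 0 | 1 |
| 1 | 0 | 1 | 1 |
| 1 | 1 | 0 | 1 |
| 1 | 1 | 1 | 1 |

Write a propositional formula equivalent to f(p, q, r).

f(p, q, r) = ~((~p & q) & ~r)

f is 0 on exactly one input, (0,1,0), whose minterm is ¬p·q·¬r. So f is the negation of that single conjunction.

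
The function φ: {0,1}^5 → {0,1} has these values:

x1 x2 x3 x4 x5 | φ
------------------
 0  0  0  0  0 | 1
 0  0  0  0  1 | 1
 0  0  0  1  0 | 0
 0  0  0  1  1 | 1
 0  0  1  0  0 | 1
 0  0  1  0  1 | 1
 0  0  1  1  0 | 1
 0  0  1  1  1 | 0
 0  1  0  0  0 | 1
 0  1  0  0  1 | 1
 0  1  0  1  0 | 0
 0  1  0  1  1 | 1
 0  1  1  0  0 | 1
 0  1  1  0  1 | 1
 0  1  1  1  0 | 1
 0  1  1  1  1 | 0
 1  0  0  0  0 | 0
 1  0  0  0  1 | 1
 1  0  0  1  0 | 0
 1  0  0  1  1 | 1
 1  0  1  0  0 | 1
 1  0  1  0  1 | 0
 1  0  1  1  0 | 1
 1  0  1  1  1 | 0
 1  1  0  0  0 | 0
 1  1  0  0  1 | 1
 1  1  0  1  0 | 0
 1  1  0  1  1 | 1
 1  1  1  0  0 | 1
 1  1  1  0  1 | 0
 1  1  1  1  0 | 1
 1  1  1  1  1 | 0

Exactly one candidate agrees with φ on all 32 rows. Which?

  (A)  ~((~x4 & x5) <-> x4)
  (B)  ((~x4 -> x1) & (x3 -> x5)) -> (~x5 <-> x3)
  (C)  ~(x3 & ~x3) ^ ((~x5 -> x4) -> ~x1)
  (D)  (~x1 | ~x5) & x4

B

(A): at (0,0,0,0,0) it gives 0, but φ = 1 — eliminated.
(C): at (0,0,0,0,0) it gives 0, but φ = 1 — eliminated.
(D): at (0,0,0,0,0) it gives 0, but φ = 1 — eliminated.
That leaves (B). Evaluating it on every row reproduces the table of φ exactly.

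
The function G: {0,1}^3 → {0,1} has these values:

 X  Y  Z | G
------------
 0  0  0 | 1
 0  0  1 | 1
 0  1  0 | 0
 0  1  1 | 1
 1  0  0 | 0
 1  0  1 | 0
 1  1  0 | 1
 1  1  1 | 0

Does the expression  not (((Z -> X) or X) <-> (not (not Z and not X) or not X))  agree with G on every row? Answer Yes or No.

Check the formula against G row by row:
  X=0, Y=0, Z=0: formula gives 0, but G = 1 ✗
Since they disagree at (0,0,0), the expression is not a correct formula for G.

No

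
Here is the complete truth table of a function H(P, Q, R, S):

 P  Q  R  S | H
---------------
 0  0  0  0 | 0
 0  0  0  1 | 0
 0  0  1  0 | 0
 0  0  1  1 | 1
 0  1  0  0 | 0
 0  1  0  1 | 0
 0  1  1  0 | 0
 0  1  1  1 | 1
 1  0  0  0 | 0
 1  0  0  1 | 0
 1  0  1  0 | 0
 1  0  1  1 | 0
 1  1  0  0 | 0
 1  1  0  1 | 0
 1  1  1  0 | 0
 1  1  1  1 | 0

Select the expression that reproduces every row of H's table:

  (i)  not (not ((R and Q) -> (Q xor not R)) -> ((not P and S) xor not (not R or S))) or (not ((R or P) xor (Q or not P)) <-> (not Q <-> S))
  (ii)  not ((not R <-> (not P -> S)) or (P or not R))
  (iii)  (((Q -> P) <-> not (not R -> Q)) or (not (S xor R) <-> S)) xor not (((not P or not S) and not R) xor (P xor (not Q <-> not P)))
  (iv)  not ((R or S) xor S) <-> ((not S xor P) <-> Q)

ii

(i) disagrees with H on (0,0,0,0) (formula → 1, table → 0); rule it out.
(iii) disagrees with H on (0,0,1,0) (formula → 1, table → 0); rule it out.
(iv) disagrees with H on (0,0,0,1) (formula → 1, table → 0); rule it out.
(ii) is the remaining candidate, and it agrees with H on all 16 inputs.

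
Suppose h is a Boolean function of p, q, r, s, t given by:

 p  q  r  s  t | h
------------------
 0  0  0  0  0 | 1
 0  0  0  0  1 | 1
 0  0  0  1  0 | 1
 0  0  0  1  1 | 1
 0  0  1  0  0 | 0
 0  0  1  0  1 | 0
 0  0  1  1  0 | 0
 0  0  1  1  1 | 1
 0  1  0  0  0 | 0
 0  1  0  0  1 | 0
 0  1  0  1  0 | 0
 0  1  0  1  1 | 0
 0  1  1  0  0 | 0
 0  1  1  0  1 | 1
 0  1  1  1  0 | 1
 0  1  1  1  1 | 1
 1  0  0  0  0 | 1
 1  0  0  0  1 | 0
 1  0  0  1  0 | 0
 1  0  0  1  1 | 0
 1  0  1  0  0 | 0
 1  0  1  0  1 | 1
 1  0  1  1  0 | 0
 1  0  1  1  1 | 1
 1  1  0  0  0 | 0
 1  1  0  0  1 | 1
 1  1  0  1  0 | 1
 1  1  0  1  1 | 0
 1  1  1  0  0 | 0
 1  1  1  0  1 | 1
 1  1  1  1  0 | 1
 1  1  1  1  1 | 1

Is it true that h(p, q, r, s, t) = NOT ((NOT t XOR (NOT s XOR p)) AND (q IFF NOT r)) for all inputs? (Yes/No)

No

Check the formula against h row by row:
  p=0, q=0, r=0, s=0, t=0: formula gives 1, h = 1 ✓
  p=0, q=0, r=0, s=0, t=1: formula gives 1, h = 1 ✓
  p=0, q=0, r=0, s=1, t=0: formula gives 1, h = 1 ✓
  p=0, q=0, r=0, s=1, t=1: formula gives 1, h = 1 ✓
  p=0, q=0, r=1, s=0, t=0: formula gives 1, but h = 0 ✗
Row (0,0,1,0,0) is a counterexample, so the formula is not equivalent to h.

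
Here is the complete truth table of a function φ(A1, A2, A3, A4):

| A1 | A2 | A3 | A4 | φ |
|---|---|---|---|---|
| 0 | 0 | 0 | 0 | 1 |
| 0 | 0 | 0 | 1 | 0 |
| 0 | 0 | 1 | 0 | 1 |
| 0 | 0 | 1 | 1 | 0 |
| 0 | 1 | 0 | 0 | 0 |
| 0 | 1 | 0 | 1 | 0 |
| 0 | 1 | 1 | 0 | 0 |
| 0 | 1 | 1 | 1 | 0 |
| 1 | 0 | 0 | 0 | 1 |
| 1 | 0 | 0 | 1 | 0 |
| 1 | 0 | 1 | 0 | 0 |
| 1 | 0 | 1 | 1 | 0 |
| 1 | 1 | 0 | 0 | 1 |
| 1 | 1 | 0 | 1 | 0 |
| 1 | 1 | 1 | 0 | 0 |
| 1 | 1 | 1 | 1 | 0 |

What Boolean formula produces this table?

The 1-rows are (0,0,0,0), (0,0,1,0), (1,0,0,0), (1,1,0,0). Each contributes one minterm — ¬A1·¬A2·¬A3·¬A4; ¬A1·¬A2·A3·¬A4; A1·¬A2·¬A3·¬A4; A1·A2·¬A3·¬A4 — and their disjunction is a sum-of-products form of φ.

φ(A1, A2, A3, A4) = (((((¬A1 ∧ ¬A2) ∧ ¬A3) ∧ ¬A4) ∨ (((¬A1 ∧ ¬A2) ∧ A3) ∧ ¬A4)) ∨ (((A1 ∧ ¬A2) ∧ ¬A3) ∧ ¬A4)) ∨ (((A1 ∧ A2) ∧ ¬A3) ∧ ¬A4)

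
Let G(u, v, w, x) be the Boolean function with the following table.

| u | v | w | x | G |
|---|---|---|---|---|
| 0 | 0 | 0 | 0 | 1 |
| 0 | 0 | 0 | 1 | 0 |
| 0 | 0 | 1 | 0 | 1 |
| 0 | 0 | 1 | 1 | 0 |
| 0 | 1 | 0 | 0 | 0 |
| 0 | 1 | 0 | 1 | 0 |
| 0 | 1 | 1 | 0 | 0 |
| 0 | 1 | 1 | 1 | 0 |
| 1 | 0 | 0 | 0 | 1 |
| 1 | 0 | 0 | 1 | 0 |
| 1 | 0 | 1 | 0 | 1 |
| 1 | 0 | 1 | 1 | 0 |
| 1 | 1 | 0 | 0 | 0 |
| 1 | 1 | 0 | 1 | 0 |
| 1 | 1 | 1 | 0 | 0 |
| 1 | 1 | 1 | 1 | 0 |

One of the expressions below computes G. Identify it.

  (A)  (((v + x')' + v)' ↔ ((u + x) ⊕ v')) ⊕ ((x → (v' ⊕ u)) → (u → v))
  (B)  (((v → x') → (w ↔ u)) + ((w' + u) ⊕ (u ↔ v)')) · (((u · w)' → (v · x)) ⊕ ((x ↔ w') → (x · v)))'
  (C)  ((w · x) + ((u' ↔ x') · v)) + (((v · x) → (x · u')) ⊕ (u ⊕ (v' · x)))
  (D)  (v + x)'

(A): at (0,0,0,0) it gives 0, but G = 1 — eliminated.
(B): at (0,0,0,0) it gives 0, but G = 1 — eliminated.
(C): at (0,0,1,1) it gives 1, but G = 0 — eliminated.
Only (D) survives; checking it on all 16 rows confirms it matches G.

D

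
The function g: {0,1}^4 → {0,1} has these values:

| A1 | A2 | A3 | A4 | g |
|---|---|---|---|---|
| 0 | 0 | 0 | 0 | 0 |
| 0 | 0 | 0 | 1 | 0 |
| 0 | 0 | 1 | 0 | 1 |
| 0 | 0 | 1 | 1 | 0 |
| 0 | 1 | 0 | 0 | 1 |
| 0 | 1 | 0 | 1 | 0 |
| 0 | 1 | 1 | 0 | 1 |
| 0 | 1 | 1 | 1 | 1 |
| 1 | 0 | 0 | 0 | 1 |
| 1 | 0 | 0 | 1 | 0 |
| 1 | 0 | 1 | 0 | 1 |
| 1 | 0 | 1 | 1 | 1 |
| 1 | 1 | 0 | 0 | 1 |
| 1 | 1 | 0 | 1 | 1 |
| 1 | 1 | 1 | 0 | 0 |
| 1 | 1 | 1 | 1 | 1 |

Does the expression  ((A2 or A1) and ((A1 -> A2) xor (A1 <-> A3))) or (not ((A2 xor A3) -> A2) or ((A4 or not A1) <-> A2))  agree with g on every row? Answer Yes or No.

Test each input against both g and the formula:
  A1=0, A2=0, A3=0, A4=0: formula gives 0, g = 0 ✓
  A1=0, A2=0, A3=0, A4=1: formula gives 0, g = 0 ✓
  A1=0, A2=0, A3=1, A4=0: formula gives 1, g = 1 ✓
  A1=0, A2=0, A3=1, A4=1: formula gives 1, but g = 0 ✗
Since they disagree at (0,0,1,1), the expression is not a correct formula for g.

No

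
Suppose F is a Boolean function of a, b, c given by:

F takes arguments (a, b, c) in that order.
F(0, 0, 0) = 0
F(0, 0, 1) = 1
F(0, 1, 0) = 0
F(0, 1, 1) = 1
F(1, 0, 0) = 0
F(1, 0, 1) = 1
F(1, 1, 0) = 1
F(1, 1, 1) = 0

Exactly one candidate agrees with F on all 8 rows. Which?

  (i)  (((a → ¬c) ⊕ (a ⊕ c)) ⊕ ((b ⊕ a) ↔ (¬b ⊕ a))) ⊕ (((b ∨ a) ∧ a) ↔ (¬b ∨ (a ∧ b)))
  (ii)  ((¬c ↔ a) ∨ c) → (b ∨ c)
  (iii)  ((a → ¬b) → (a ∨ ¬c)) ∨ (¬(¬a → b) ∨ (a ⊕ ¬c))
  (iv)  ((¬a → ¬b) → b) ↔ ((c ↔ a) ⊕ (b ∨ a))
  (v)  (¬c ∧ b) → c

iv

(i) fails at (0,0,0): the formula yields 1, F is 0.
(ii) fails at (0,0,0): the formula yields 1, F is 0.
(iii) fails at (0,0,0): the formula yields 1, F is 0.
(v) fails at (0,0,0): the formula yields 1, F is 0.
(iv) is the remaining candidate, and it agrees with F on all 8 inputs.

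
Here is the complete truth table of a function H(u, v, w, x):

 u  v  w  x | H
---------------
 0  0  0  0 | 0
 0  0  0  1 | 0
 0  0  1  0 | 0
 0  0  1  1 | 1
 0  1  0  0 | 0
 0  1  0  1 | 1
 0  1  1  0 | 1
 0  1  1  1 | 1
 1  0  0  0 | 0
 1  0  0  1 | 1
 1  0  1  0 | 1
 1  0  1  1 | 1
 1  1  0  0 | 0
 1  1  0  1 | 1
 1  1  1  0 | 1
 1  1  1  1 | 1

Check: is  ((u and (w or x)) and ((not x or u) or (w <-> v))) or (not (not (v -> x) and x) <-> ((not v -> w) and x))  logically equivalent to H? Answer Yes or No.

Evaluate ((u and (w or x)) and ((not x or u) or (w <-> v))) or (not (not (v -> x) and x) <-> ((not v -> w) and x)) on each row and compare to H:
  u=0, v=0, w=0, x=0: formula gives 0, H = 0 ✓
  u=0, v=0, w=0, x=1: formula gives 0, H = 0 ✓
  u=0, v=0, w=1, x=0: formula gives 0, H = 0 ✓
  u=0, v=0, w=1, x=1: formula gives 1, H = 1 ✓
  …
  u=0, v=1, w=1, x=0: formula gives 0, but H = 1 ✗
Since they disagree at (0,1,1,0), the expression is not a correct formula for H.

No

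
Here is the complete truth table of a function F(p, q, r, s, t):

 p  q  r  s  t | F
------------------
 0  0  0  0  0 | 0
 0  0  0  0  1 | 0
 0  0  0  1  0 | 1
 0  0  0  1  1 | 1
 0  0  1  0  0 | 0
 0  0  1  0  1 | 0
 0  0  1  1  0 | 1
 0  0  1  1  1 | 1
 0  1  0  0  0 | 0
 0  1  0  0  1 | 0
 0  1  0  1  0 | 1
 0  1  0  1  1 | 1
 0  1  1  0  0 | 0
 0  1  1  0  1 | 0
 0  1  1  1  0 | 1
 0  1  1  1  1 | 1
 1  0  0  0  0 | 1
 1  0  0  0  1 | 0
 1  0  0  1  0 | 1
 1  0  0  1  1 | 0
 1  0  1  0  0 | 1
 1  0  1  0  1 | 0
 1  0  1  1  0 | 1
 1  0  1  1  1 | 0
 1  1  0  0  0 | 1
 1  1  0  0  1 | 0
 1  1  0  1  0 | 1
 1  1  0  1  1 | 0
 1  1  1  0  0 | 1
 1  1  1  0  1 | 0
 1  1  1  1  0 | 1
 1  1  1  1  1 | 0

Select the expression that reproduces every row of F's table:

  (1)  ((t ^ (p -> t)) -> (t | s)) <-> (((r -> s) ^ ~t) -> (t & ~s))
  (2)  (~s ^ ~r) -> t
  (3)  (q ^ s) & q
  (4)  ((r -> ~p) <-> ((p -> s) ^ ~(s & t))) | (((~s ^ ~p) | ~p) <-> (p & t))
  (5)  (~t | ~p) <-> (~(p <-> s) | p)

(1) disagrees with F on (0,0,0,0,1) (formula → 1, table → 0); rule it out.
(2) disagrees with F on (0,0,0,0,0) (formula → 1, table → 0); rule it out.
(3) disagrees with F on (0,0,0,1,0) (formula → 0, table → 1); rule it out.
(4) disagrees with F on (0,0,0,1,0) (formula → 0, table → 1); rule it out.
Only (5) survives; checking it on all 32 rows confirms it matches F.

5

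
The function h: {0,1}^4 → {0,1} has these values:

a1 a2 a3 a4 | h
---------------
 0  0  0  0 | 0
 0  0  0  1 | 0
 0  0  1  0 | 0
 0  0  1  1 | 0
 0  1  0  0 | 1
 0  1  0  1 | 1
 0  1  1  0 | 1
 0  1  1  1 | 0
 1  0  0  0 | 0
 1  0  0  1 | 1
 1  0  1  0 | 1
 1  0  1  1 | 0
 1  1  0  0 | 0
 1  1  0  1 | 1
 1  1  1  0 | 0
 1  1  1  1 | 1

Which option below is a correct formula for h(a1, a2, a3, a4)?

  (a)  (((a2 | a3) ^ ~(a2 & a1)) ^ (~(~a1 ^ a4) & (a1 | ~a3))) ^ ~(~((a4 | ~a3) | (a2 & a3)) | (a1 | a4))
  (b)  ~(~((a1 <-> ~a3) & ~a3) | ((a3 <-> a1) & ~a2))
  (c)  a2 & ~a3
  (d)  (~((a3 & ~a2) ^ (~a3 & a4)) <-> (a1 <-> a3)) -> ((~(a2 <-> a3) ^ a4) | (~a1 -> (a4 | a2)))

a

(b) disagrees with h on (0,1,0,0) (formula → 0, table → 1); rule it out.
(c) disagrees with h on (0,1,1,0) (formula → 0, table → 1); rule it out.
(d) disagrees with h on (0,0,0,1) (formula → 1, table → 0); rule it out.
That leaves (a). Evaluating it on every row reproduces the table of h exactly.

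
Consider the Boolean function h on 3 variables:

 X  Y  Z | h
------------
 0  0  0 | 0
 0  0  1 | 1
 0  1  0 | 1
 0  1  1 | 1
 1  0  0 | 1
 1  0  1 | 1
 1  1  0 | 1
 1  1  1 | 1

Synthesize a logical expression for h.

The output is 1 whenever at least one input is 1 — the OR of all inputs.

h(X, Y, Z) = (X + Y) + Z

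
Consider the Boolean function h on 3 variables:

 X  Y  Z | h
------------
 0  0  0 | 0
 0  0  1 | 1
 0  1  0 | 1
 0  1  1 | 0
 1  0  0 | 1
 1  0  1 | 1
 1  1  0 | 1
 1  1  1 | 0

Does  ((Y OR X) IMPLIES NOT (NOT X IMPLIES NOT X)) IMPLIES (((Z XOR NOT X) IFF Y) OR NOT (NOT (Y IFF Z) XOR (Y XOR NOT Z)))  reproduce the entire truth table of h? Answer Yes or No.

No

Test each input against both h and the formula:
  X=0, Y=0, Z=0: formula gives 0, h = 0 ✓
  X=0, Y=0, Z=1: formula gives 1, h = 1 ✓
  X=0, Y=1, Z=0: formula gives 1, h = 1 ✓
  X=0, Y=1, Z=1: formula gives 1, but h = 0 ✗
A single disagreement suffices: at (0,1,1) they differ, so the formula does not compute h.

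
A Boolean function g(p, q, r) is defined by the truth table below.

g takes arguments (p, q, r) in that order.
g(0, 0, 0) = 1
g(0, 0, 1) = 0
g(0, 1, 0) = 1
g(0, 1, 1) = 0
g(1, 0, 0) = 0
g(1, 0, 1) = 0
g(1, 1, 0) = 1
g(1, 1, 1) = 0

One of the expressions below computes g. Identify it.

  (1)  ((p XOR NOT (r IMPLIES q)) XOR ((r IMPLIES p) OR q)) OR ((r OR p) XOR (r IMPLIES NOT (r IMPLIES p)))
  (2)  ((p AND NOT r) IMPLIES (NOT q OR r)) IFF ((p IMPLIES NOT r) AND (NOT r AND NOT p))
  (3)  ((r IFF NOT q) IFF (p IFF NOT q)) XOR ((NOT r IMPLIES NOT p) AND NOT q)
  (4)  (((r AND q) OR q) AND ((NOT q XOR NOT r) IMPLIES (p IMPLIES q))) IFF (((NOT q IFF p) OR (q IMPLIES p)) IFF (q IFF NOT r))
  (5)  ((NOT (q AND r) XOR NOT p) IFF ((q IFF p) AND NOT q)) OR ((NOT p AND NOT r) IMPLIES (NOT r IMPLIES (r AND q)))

2

(1): at (0,0,1) it gives 1, but g = 0 — eliminated.
(3): at (0,0,0) it gives 0, but g = 1 — eliminated.
(4): at (1,0,0) it gives 1, but g = 0 — eliminated.
(5): at (0,0,0) it gives 0, but g = 1 — eliminated.
That leaves (2). Evaluating it on every row reproduces the table of g exactly.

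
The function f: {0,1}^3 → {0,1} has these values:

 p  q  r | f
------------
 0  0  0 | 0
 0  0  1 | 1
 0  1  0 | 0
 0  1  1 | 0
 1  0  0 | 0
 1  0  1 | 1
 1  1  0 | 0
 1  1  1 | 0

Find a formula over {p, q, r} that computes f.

f=1 on 2 inputs: (0,0,1), (1,0,1). Reading each as a conjunction of literals (¬p·¬q·r, p·¬q·r) and taking the OR gives the canonical DNF.

f(p, q, r) = ((p' · q') · r) + ((p · q') · r)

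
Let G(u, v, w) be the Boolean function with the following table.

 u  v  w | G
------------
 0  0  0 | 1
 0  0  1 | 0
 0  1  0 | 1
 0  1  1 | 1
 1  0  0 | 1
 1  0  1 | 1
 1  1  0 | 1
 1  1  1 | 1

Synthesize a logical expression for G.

Only row (0,0,1) gives 0. So G is 1 everywhere except there — the complement of the minterm ¬u·¬v·w.

G(u, v, w) = ¬((¬u ∧ ¬v) ∧ w)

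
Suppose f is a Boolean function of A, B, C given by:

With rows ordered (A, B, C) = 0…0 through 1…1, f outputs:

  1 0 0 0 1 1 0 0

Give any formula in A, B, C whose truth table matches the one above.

f(A, B, C) = (((A' · B') · C') + ((A · B') · C')) + ((A · B') · C)

f=1 on 3 inputs: (0,0,0), (1,0,0), (1,0,1). Reading each as a conjunction of literals (¬A·¬B·¬C, A·¬B·¬C, A·¬B·C) and taking the OR gives the canonical DNF.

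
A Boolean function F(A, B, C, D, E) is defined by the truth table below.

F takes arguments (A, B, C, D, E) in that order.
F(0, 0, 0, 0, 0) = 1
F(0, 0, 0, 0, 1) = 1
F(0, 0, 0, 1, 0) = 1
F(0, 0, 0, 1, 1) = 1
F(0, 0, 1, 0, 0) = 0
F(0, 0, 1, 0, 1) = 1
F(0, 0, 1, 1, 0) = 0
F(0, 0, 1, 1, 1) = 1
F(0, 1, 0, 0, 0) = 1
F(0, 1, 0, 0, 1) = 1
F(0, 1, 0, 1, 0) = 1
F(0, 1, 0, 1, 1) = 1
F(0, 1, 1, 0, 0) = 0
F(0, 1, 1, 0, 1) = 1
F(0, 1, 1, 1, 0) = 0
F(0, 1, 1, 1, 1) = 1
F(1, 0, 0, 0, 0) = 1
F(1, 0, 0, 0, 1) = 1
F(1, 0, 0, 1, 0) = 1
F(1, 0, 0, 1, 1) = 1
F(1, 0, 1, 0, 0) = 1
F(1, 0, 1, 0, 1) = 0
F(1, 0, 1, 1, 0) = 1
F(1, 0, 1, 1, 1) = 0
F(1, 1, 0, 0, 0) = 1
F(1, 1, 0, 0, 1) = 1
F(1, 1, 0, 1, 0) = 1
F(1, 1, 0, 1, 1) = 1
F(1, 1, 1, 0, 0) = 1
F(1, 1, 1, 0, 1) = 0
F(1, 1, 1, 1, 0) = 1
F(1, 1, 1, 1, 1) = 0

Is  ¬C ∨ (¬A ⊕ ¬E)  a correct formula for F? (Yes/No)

Evaluate ¬C ∨ (¬A ⊕ ¬E) on each row and compare to F:
  A=0, B=0, C=0, D=0, E=0: formula gives 1, F = 1 ✓
  A=0, B=0, C=0, D=0, E=1: formula gives 1, F = 1 ✓
  A=0, B=0, C=0, D=1, E=0: formula gives 1, F = 1 ✓
  A=0, B=0, C=0, D=1, E=1: formula gives 1, F = 1 ✓
  … (the remaining 28 rows also agree.)
All 32 rows match — the expression computes F exactly.

Yes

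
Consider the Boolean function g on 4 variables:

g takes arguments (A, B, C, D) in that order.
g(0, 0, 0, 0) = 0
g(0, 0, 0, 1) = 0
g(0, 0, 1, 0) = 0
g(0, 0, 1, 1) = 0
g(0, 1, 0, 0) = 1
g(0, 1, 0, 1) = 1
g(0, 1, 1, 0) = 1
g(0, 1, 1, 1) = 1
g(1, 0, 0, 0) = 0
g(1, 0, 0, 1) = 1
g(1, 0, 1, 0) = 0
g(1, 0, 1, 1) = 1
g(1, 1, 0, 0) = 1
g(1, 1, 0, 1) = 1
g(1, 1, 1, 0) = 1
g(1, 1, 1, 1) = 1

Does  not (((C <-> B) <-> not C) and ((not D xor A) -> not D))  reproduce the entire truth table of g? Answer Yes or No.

Yes

Test each input against both g and the formula:
  A=0, B=0, C=0, D=0: formula gives 0, g = 0 ✓
  A=0, B=0, C=0, D=1: formula gives 0, g = 0 ✓
  A=0, B=0, C=1, D=0: formula gives 0, g = 0 ✓
  A=0, B=0, C=1, D=1: formula gives 0, g = 0 ✓
  … (the remaining 12 rows also agree.)
No disagreement on any input; they are logically equivalent.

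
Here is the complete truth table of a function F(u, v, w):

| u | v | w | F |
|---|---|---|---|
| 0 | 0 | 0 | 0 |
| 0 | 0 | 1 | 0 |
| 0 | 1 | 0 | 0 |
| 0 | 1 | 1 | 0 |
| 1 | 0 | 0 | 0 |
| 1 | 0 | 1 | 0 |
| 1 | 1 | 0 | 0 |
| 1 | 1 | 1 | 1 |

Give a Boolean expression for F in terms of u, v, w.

F(u, v, w) = (u AND v) AND w

The output is 1 only when every input is 1 — the AND of all inputs.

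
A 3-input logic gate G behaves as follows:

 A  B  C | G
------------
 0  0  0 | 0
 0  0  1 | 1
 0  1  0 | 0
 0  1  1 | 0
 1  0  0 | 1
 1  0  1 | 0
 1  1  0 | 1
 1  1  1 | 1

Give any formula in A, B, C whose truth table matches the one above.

G(A, B, C) = ((((¬A ∧ ¬B) ∧ C) ∨ ((A ∧ ¬B) ∧ ¬C)) ∨ ((A ∧ B) ∧ ¬C)) ∨ ((A ∧ B) ∧ C)

G=1 on 4 inputs: (0,0,1), (1,0,0), (1,1,0), (1,1,1). Reading each as a conjunction of literals (¬A·¬B·C, A·¬B·¬C, A·B·¬C, A·B·C) and taking the OR gives the canonical DNF.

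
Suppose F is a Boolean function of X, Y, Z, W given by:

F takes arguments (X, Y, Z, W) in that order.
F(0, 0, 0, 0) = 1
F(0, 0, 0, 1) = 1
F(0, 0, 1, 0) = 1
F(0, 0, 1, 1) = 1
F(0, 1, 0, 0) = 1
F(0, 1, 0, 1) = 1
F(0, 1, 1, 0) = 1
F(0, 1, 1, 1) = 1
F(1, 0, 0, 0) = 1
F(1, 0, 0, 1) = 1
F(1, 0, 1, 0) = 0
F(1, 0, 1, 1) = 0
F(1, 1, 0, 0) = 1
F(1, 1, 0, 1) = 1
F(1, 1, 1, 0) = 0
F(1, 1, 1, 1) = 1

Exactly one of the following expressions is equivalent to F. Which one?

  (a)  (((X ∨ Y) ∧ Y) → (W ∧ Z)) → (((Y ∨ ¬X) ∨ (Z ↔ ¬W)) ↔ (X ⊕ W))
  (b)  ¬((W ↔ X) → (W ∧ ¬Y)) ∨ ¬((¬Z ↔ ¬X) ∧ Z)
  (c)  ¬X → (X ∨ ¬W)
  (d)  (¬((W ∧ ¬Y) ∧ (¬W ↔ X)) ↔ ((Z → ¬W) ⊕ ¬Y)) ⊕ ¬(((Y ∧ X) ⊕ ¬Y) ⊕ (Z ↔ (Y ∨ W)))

(a) fails at (0,0,0,0): the formula yields 0, F is 1.
(c) fails at (0,0,0,1): the formula yields 0, F is 1.
(d) fails at (0,0,1,0): the formula yields 0, F is 1.
(b) is the remaining candidate, and it agrees with F on all 16 inputs.

b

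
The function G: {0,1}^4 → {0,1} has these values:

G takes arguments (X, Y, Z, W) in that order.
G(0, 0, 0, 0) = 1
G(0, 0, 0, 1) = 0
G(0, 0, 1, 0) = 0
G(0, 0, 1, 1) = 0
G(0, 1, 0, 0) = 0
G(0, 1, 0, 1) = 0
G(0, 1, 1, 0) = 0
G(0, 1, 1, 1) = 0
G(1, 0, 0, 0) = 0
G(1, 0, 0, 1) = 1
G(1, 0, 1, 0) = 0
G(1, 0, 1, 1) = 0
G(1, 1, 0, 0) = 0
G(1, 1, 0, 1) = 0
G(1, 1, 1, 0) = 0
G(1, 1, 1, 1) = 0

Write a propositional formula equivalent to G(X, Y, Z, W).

The 1-rows are (0,0,0,0), (1,0,0,1). Each contributes one minterm — ¬X·¬Y·¬Z·¬W; X·¬Y·¬Z·W — and their disjunction is a sum-of-products form of G.

G(X, Y, Z, W) = (((~X & ~Y) & ~Z) & ~W) | (((X & ~Y) & ~Z) & W)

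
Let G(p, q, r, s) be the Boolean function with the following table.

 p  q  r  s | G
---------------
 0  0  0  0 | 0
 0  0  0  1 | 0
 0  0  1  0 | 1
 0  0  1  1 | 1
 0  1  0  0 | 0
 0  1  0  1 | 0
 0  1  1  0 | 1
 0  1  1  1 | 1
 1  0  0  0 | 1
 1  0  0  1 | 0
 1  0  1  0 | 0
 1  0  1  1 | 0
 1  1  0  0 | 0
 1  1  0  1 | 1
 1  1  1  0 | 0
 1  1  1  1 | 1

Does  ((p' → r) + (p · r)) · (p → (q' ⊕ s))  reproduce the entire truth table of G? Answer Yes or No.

Check the formula against G row by row:
  p=0, q=0, r=0, s=0: formula gives 0, G = 0 ✓
  p=0, q=0, r=0, s=1: formula gives 0, G = 0 ✓
  p=0, q=0, r=1, s=0: formula gives 1, G = 1 ✓
  p=0, q=0, r=1, s=1: formula gives 1, G = 1 ✓
  …
  p=1, q=0, r=1, s=0: formula gives 1, but G = 0 ✗
A single disagreement suffices: at (1,0,1,0) they differ, so the formula does not compute G.

No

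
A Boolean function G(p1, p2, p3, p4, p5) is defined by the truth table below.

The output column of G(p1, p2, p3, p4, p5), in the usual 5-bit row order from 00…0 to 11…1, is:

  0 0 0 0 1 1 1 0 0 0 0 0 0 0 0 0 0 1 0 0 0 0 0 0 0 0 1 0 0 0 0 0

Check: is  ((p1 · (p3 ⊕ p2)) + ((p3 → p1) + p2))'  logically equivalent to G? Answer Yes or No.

Evaluate ((p1 · (p3 ⊕ p2)) + ((p3 → p1) + p2))' on each row and compare to G:
  p1=0, p2=0, p3=0, p4=0, p5=0: formula gives 0, G = 0 ✓
  p1=0, p2=0, p3=0, p4=0, p5=1: formula gives 0, G = 0 ✓
  p1=0, p2=0, p3=0, p4=1, p5=0: formula gives 0, G = 0 ✓
  p1=0, p2=0, p3=0, p4=1, p5=1: formula gives 0, G = 0 ✓
  …
  p1=0, p2=0, p3=1, p4=1, p5=1: formula gives 1, but G = 0 ✗
A single disagreement suffices: at (0,0,1,1,1) they differ, so the formula does not compute G.

No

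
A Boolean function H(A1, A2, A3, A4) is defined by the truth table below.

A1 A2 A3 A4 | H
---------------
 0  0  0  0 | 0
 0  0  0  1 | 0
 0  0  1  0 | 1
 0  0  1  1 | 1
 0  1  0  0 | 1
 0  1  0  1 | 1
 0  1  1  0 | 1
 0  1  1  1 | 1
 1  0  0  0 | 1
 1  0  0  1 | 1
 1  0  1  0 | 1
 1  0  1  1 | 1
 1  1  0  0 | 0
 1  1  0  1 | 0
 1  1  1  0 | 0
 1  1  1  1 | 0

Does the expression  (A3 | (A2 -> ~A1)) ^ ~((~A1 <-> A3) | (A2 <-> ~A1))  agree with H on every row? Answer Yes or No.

Yes

Test each input against both H and the formula:
  A1=0, A2=0, A3=0, A4=0: formula gives 0, H = 0 ✓
  A1=0, A2=0, A3=0, A4=1: formula gives 0, H = 0 ✓
  A1=0, A2=0, A3=1, A4=0: formula gives 1, H = 1 ✓
  A1=0, A2=0, A3=1, A4=1: formula gives 1, H = 1 ✓
  …and likewise for the remaining 12 rows.
No disagreement on any input; they are logically equivalent.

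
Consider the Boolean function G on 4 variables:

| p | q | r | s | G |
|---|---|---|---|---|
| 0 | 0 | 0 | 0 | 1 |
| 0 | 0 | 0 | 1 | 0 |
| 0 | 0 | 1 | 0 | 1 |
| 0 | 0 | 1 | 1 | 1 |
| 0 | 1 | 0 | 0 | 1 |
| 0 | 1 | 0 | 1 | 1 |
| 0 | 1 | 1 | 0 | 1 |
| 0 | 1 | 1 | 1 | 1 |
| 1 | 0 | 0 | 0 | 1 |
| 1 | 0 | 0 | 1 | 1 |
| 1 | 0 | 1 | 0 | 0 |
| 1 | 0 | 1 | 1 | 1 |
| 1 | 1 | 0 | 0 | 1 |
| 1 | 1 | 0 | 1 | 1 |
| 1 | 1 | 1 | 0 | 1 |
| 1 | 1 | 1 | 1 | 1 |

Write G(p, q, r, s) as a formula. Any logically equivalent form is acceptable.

The 0-rows are (0,0,0,1), (1,0,1,0). Take each as a conjunction (¬p·¬q·¬r·s, p·¬q·r·¬s), form their disjunction, and complement — that gives a formula that is 1 everywhere G is.

G(p, q, r, s) = NOT ((((NOT p AND NOT q) AND NOT r) AND s) OR (((p AND NOT q) AND r) AND NOT s))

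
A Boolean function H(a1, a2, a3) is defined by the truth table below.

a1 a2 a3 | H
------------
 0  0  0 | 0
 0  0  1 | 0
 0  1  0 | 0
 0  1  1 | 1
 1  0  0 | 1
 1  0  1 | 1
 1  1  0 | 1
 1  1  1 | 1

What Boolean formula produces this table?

H(a1, a2, a3) = ((((a1' · a2') · a3') + ((a1' · a2') · a3)) + ((a1' · a2) · a3'))'

H is 0 on only 3 rows — (0,0,0), (0,0,1), (0,1,0). Writing each as a minterm (¬a1·¬a2·¬a3, ¬a1·¬a2·a3, ¬a1·a2·¬a3) and OR-ing them characterizes exactly where H=0, so H is the negation of that disjunction.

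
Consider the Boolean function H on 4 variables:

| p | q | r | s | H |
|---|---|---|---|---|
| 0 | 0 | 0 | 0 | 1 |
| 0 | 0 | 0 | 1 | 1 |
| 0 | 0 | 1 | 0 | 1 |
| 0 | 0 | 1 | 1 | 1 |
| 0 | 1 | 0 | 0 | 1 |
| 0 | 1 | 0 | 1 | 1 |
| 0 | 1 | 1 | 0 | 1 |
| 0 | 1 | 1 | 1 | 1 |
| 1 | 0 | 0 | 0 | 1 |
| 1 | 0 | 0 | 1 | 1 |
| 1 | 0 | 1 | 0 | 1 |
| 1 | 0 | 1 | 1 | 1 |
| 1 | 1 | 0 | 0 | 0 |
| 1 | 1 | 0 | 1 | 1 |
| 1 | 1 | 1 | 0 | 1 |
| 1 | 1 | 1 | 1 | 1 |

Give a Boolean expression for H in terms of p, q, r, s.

H is 0 on exactly one input, (1,1,0,0), whose minterm is p·q·¬r·¬s. So H is the negation of that single conjunction.

H(p, q, r, s) = ¬(((p ∧ q) ∧ ¬r) ∧ ¬s)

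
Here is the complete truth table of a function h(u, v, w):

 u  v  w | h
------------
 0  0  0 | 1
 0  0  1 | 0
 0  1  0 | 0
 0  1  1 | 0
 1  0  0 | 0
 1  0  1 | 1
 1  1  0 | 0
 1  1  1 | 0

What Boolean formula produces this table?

h(u, v, w) = ((~u & ~v) & ~w) | ((u & ~v) & w)

The 1-rows are (0,0,0), (1,0,1). Each contributes one minterm — ¬u·¬v·¬w; u·¬v·w — and their disjunction is a sum-of-products form of h.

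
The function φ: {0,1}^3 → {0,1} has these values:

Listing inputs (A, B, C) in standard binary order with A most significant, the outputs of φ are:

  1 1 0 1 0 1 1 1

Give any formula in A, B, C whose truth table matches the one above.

φ(A, B, C) = (((A' · B) · C') + ((A · B') · C'))'

The 0-rows are (0,1,0), (1,0,0). Take each as a conjunction (¬A·B·¬C, A·¬B·¬C), form their disjunction, and complement — that gives a formula that is 1 everywhere φ is.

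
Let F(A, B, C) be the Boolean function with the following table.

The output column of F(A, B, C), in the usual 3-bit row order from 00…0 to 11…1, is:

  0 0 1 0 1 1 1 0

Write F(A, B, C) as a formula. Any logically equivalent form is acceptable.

F(A, B, C) = ((((¬A ∧ B) ∧ ¬C) ∨ ((A ∧ ¬B) ∧ ¬C)) ∨ ((A ∧ ¬B) ∧ C)) ∨ ((A ∧ B) ∧ ¬C)

Collect the rows where F=1 — (0,1,0), (1,0,0), (1,0,1), (1,1,0) — and write one minterm per row: ¬A·B·¬C, A·¬B·¬C, A·¬B·C, A·B·¬C. Their union (logical OR) reproduces the table exactly.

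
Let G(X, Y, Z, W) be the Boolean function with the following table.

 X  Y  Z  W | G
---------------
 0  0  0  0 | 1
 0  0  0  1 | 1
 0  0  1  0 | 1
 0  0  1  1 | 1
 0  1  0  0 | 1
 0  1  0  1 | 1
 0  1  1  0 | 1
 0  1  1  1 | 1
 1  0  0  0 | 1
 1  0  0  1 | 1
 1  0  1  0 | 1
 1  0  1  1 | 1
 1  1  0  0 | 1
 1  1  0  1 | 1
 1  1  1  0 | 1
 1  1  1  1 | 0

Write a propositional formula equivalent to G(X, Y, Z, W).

G(X, Y, Z, W) = not (((X and Y) and Z) and W)

The output is 0 only when every input is 1 — NAND of all inputs.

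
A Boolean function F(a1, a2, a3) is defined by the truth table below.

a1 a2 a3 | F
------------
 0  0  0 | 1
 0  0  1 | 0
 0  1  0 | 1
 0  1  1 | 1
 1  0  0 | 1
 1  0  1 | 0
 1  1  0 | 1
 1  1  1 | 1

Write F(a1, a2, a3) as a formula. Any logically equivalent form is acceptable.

F is 0 on only 2 rows — (0,0,1), (1,0,1). Writing each as a minterm (¬a1·¬a2·a3, a1·¬a2·a3) and OR-ing them characterizes exactly where F=0, so F is the negation of that disjunction.

F(a1, a2, a3) = ¬(((¬a1 ∧ ¬a2) ∧ a3) ∨ ((a1 ∧ ¬a2) ∧ a3))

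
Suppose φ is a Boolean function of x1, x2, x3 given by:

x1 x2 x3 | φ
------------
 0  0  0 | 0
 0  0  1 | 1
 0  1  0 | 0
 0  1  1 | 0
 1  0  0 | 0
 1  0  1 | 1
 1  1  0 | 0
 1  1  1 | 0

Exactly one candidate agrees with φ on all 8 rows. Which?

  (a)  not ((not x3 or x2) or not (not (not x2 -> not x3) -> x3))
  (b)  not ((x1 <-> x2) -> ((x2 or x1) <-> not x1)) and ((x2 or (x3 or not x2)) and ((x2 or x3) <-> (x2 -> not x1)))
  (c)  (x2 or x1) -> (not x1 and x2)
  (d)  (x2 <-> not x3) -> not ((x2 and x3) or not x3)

a

(b) fails at (1,0,1): the formula yields 0, φ is 1.
(c) fails at (0,0,0): the formula yields 1, φ is 0.
(d) fails at (0,0,0): the formula yields 1, φ is 0.
(a) is the remaining candidate, and it agrees with φ on all 8 inputs.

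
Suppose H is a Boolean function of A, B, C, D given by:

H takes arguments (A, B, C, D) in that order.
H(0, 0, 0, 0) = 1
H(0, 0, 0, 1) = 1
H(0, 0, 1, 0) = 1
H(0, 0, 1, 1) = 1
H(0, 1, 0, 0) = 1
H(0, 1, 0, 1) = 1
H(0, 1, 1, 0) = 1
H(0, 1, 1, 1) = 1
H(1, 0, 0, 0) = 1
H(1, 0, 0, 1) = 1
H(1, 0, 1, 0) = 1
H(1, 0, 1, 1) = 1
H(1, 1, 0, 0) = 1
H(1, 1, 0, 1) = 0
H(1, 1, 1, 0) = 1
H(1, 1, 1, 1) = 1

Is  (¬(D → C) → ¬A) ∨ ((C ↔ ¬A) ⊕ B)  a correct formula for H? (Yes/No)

Evaluate (¬(D → C) → ¬A) ∨ ((C ↔ ¬A) ⊕ B) on each row and compare to H:
  A=0, B=0, C=0, D=0: formula gives 1, H = 1 ✓
  A=0, B=0, C=0, D=1: formula gives 1, H = 1 ✓
  A=0, B=0, C=1, D=0: formula gives 1, H = 1 ✓
  A=0, B=0, C=1, D=1: formula gives 1, H = 1 ✓
  …and likewise for the remaining 12 rows.
No disagreement on any input; they are logically equivalent.

Yes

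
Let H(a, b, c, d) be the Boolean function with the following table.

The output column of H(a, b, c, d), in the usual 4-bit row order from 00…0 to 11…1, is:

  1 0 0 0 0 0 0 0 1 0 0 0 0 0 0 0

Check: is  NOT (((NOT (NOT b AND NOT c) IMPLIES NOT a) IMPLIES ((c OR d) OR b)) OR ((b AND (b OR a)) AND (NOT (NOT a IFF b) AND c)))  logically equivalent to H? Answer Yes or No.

Test each input against both H and the formula:
  a=0, b=0, c=0, d=0: formula gives 1, H = 1 ✓
  a=0, b=0, c=0, d=1: formula gives 0, H = 0 ✓
  a=0, b=0, c=1, d=0: formula gives 0, H = 0 ✓
  a=0, b=0, c=1, d=1: formula gives 0, H = 0 ✓
  … (the remaining 12 rows also agree.)
No disagreement on any input; they are logically equivalent.

Yes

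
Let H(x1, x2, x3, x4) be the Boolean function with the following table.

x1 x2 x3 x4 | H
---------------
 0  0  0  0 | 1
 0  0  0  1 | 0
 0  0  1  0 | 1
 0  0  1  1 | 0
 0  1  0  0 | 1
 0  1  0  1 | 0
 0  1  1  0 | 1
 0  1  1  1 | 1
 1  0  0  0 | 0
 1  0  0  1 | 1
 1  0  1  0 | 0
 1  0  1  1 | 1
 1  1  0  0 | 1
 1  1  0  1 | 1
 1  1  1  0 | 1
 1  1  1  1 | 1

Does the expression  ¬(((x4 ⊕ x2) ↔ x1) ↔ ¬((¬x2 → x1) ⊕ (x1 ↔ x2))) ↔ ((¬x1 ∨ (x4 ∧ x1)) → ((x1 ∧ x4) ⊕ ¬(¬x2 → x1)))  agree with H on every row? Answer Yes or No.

No

Test each input against both H and the formula:
  x1=0, x2=0, x3=0, x4=0: formula gives 1, H = 1 ✓
  x1=0, x2=0, x3=0, x4=1: formula gives 0, H = 0 ✓
  x1=0, x2=0, x3=1, x4=0: formula gives 1, H = 1 ✓
  x1=0, x2=0, x3=1, x4=1: formula gives 0, H = 0 ✓
  …
  x1=0, x2=1, x3=1, x4=1: formula gives 0, but H = 1 ✗
Since they disagree at (0,1,1,1), the expression is not a correct formula for H.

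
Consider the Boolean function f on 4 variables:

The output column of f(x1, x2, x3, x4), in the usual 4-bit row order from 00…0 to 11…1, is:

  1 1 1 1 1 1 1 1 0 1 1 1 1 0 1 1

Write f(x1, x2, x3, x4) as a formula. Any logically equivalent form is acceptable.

There are just 2 zero rows: (1,0,0,0), (1,1,0,1). Their minterms are x1·¬x2·¬x3·¬x4, x1·x2·¬x3·x4; the OR of those covers precisely the 0-outputs, and negating it yields f.

f(x1, x2, x3, x4) = NOT ((((x1 AND NOT x2) AND NOT x3) AND NOT x4) OR (((x1 AND x2) AND NOT x3) AND x4))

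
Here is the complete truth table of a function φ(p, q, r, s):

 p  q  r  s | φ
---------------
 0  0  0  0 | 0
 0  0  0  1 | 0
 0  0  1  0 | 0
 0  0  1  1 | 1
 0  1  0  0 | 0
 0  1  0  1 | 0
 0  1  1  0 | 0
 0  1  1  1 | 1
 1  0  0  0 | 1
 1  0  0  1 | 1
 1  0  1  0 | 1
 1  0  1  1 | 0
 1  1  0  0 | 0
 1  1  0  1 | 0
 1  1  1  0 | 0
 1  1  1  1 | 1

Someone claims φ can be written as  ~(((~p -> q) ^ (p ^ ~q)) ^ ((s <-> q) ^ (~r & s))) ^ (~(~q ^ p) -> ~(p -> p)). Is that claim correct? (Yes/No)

Yes

Evaluate ~(((~p -> q) ^ (p ^ ~q)) ^ ((s <-> q) ^ (~r & s))) ^ (~(~q ^ p) -> ~(p -> p)) on each row and compare to φ:
  p=0, q=0, r=0, s=0: formula gives 0, φ = 0 ✓
  p=0, q=0, r=0, s=1: formula gives 0, φ = 0 ✓
  p=0, q=0, r=1, s=0: formula gives 0, φ = 0 ✓
  p=0, q=0, r=1, s=1: formula gives 1, φ = 1 ✓
  … (the remaining 12 rows also agree.)
No disagreement on any input; they are logically equivalent.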